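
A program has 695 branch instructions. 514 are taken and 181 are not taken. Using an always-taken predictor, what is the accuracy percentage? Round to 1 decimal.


Predictor: always-taken
Correct predictions = 514
Accuracy = 514 / 695 * 100 = 74.0%

74.0


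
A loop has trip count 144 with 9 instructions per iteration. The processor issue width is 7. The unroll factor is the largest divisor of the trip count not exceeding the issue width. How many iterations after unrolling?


Largest divisor of 144 <= 7 is 6
New iterations = 144 / 6 = 24

24


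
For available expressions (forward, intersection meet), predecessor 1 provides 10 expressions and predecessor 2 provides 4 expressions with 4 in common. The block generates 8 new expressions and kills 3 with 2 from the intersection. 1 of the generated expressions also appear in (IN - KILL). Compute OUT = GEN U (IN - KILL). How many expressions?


IN = intersection of predecessors = 4
IN - KILL = 4 - 2 = 2
|OUT| = |GEN| + |IN - KILL| - |GEN ∩ (IN - KILL)| = 8 + 2 - 1 = 9

9


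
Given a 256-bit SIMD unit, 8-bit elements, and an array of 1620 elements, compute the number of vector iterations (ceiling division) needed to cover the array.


Width = 256 / 8 = 32 elements per vector op
Iterations = ceil(1620 / 32) = 51

51


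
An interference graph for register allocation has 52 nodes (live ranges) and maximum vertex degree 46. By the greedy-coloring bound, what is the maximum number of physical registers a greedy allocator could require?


Greedy coloring never needs more than (max_degree + 1) colors: when coloring a vertex, at most max_degree neighbors are already colored.
Upper bound = 46 + 1 = 47

47


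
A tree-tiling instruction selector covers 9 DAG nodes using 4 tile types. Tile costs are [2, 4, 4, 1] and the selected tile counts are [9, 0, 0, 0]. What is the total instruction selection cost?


Total cost = sum(count_i * cost_i)
= 9*2 + 0*4 + 0*4 + 0*1
= 18

18


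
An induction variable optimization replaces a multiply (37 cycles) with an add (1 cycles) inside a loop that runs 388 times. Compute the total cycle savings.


Per-iteration saving = 37 - 1 = 36
Total saved = 388 * 36 = 13968

13968


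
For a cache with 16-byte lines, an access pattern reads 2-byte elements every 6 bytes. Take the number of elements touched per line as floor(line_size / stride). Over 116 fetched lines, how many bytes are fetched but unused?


Elements per line = floor(16 / 6) = 2
Bytes used per line = 2 * 2 = 4
Wasted per line = 16 - 4 = 12
Total wasted = 12 * 116 = 1392

1392


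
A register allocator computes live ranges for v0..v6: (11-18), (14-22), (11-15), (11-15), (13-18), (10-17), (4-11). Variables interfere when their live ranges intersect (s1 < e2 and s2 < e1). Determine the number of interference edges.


Check all pairs for overlapping intervals.
Two intervals (s1,e1) and (s2,e2) overlap if s1 < e2 and s2 < e1.
v0 (11-18) vs v1..v6: overlaps v1, v2, v3, v4, v5 -> 5
v1 (14-22) vs v2..v6: overlaps v2, v3, v4, v5 -> 4
v2 (11-15) vs v3..v6: overlaps v3, v4, v5 -> 3
v3 (11-15) vs v4..v6: overlaps v4, v5 -> 2
v4 (13-18) vs v5..v6: overlaps v5 -> 1
v5 (10-17) vs v6: overlaps v6 -> 1
Total overlapping pairs = 5 + 4 + 3 + 2 + 1 + 1 = 16

16


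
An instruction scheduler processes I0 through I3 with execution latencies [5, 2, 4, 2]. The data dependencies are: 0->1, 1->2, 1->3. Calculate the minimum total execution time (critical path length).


Compute longest path through dependency graph: dist(Ik) = max over predecessors of dist + latency(Ik).
dist(I0) = latency 5 = 5
dist(I1) = dist(I0) + 2 = 5 + 2 = 7
dist(I2) = dist(I1) + 4 = 7 + 4 = 11
dist(I3) = dist(I1) + 2 = 7 + 2 = 9
Critical path = max dist = 11

11


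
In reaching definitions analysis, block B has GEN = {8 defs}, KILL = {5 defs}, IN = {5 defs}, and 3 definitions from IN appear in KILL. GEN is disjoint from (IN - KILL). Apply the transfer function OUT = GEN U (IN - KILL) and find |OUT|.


IN - KILL: 5 - 3 = 2 surviving definitions
OUT = GEN + surviving = 8 + 2 = 10

10


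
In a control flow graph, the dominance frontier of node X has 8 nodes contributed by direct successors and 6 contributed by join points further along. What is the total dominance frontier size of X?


DF(X) = direct successor contributions + join point contributions
= 8 + 6 = 14

14


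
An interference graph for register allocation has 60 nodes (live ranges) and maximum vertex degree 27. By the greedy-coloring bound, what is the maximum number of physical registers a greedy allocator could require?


Greedy coloring never needs more than (max_degree + 1) colors: when coloring a vertex, at most max_degree neighbors are already colored.
Upper bound = 27 + 1 = 28

28


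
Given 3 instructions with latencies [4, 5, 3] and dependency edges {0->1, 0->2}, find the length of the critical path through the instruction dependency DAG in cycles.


Compute longest path through dependency graph: dist(Ik) = max over predecessors of dist + latency(Ik).
dist(I0) = latency 4 = 4
dist(I1) = dist(I0) + 5 = 4 + 5 = 9
dist(I2) = dist(I0) + 3 = 4 + 3 = 7
Critical path = max dist = 9

9


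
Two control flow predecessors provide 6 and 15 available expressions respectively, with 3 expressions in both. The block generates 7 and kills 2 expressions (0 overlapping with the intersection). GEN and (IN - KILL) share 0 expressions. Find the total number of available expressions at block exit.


IN = intersection of predecessors = 3
IN - KILL = 3 - 0 = 3
|OUT| = |GEN| + |IN - KILL| - |GEN ∩ (IN - KILL)| = 7 + 3 - 0 = 10

10


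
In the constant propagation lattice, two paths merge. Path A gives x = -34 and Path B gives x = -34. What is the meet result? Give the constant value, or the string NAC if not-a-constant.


Meet operation: if both paths give the same constant, result is that constant; if they differ, result is NAC (not-a-constant).
Path A: -34, Path B: -34 -> equal
Result: constant -> -34

-34


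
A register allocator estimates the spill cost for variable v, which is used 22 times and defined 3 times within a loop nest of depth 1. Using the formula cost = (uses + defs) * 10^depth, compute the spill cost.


uses + defs = 22 + 3 = 25
10^1 = 10
Spill cost = 25 * 10 = 250

250


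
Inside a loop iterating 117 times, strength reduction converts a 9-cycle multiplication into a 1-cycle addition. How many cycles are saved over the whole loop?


Per-iteration saving = 9 - 1 = 8
Total saved = 117 * 8 = 936

936


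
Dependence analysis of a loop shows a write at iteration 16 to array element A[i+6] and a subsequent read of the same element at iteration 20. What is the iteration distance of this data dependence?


Distance = read iteration - write iteration
= 20 - 16 = 4

4


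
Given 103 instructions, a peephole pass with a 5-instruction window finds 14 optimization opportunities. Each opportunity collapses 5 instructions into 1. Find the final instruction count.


Each match removes 4 instructions.
Total removed = 14 * 4 = 56
Remaining = 103 - 56 = 47

47


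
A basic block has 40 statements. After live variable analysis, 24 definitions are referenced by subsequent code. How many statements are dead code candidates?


Dead code = total statements - live definitions
= 40 - 24 = 16

16


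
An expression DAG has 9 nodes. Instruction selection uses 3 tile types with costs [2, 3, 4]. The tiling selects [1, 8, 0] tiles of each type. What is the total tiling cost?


Total cost = sum(count_i * cost_i)
= 1*2 + 8*3 + 0*4
= 26

26


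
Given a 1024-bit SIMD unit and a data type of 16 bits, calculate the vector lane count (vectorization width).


Width = SIMD bits / data type bits
= 1024 / 16 = 64

64


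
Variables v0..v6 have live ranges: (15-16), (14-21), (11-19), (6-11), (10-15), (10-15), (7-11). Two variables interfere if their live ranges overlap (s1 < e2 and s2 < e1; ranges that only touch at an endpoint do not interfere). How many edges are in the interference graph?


Check all pairs for overlapping intervals.
Two intervals (s1,e1) and (s2,e2) overlap if s1 < e2 and s2 < e1.
v0 (15-16) vs v1..v6: overlaps v1, v2 -> 2
v1 (14-21) vs v2..v6: overlaps v2, v4, v5 -> 3
v2 (11-19) vs v3..v6: overlaps v4, v5 -> 2
v3 (6-11) vs v4..v6: overlaps v4, v5, v6 -> 3
v4 (10-15) vs v5..v6: overlaps v5, v6 -> 2
v5 (10-15) vs v6: overlaps v6 -> 1
Total overlapping pairs = 2 + 3 + 2 + 3 + 2 + 1 = 13

13


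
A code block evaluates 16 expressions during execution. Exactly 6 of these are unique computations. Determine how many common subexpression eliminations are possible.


CSE count = total expressions - unique expressions
= 16 - 6 = 10

10


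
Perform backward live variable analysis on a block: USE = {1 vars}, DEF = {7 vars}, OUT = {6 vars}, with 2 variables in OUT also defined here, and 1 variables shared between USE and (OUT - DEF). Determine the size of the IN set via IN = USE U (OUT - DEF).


OUT - DEF: 6 - 2 = 4
|IN| = |USE| + |OUT - DEF| - |USE ∩ (OUT - DEF)| = 1 + 4 - 1 = 4

4


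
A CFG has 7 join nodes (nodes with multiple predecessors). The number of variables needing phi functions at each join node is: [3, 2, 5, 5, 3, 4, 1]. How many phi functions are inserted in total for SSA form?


Total phi functions = sum of phi functions at each join node
= 3 + 2 + 5 + 5 + 3 + 4 + 1 = 23

23


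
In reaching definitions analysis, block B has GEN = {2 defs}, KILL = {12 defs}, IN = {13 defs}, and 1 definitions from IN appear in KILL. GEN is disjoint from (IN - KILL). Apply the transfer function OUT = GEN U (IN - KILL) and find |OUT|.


IN - KILL: 13 - 1 = 12 surviving definitions
OUT = GEN + surviving = 2 + 12 = 14

14


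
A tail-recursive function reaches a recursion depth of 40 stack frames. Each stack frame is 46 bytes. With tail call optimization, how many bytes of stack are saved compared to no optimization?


Without TCO: 40 * 46 = 1840 bytes
With TCO: reuse 1 frame = 46 bytes
Savings = 1840 - 46 = 1794

1794


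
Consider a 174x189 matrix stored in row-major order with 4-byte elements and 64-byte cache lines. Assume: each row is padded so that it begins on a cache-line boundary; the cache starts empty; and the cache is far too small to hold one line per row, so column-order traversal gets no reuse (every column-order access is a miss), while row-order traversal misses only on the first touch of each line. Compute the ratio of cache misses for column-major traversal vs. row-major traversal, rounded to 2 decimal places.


Each row occupies 189 * 4 = 756 bytes and starts on a line boundary, so it spans ceil(756 / 64) = 12 cache lines.
Row-major traversal misses (one per line touched): 174 * ceil(189 * 4 / 64) = 2088
Column-major traversal misses (no reuse, every access misses): 174 * 189 = 32886
Ratio = 32886 / 2088 = 15.75

15.75


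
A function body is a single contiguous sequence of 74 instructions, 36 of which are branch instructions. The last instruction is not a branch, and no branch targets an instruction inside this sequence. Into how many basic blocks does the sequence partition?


With no in-sequence branch targets, the leaders are the first instruction plus the instruction after each branch.
Number of basic blocks = branches + 1
= 36 + 1 = 37

37


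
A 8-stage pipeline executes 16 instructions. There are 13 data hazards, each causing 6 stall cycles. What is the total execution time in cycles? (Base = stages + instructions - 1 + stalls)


Base cycles = 8 + 16 - 1 = 23
Total stalls = 13 * 6 = 78
Total = 23 + 78 = 101

101


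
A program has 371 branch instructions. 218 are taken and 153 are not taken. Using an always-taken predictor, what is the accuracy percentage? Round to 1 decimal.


Predictor: always-taken
Correct predictions = 218
Accuracy = 218 / 371 * 100 = 58.8%

58.8


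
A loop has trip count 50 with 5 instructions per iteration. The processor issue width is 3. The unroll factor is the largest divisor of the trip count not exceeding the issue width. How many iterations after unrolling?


Largest divisor of 50 <= 3 is 2
New iterations = 50 / 2 = 25

25


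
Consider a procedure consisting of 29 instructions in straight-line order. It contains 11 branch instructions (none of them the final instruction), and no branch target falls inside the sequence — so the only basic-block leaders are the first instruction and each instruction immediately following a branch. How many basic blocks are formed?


With no in-sequence branch targets, the leaders are the first instruction plus the instruction after each branch.
Number of basic blocks = branches + 1
= 11 + 1 = 12

12


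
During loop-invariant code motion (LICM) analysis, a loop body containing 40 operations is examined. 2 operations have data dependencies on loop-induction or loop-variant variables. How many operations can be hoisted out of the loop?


Invariant candidates = total - loop-dependent
= 40 - 2 = 38

38


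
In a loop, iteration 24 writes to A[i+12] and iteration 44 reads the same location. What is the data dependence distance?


Distance = read iteration - write iteration
= 44 - 24 = 20

20


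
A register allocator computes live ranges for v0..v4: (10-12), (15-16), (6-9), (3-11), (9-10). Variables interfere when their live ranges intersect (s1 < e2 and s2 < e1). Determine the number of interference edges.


Check all pairs for overlapping intervals.
Two intervals (s1,e1) and (s2,e2) overlap if s1 < e2 and s2 < e1.
v0 (10-12) vs v1..v4: overlaps v3 -> 1
v1 (15-16) vs v2..v4: overlaps none -> 0
v2 (6-9) vs v3..v4: overlaps v3 -> 1
v3 (3-11) vs v4: overlaps v4 -> 1
Total overlapping pairs = 1 + 0 + 1 + 1 = 3

3


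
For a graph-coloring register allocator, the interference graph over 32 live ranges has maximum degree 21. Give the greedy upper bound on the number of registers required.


Greedy coloring never needs more than (max_degree + 1) colors: when coloring a vertex, at most max_degree neighbors are already colored.
Upper bound = 21 + 1 = 22

22


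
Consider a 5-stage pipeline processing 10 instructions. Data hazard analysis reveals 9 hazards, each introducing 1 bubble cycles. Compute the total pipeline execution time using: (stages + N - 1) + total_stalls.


Base cycles = 5 + 10 - 1 = 14
Total stalls = 9 * 1 = 9
Total = 14 + 9 = 23

23


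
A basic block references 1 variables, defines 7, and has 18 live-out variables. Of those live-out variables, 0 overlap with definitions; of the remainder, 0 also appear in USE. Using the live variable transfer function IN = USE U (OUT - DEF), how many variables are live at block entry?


OUT - DEF: 18 - 0 = 18
|IN| = |USE| + |OUT - DEF| - |USE ∩ (OUT - DEF)| = 1 + 18 - 0 = 19

19


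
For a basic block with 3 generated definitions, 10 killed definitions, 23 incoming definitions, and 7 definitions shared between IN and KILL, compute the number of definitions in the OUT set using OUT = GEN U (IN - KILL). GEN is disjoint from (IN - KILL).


IN - KILL: 23 - 7 = 16 surviving definitions
OUT = GEN + surviving = 3 + 16 = 19

19


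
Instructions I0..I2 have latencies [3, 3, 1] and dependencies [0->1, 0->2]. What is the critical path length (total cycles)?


Compute longest path through dependency graph: dist(Ik) = max over predecessors of dist + latency(Ik).
dist(I0) = latency 3 = 3
dist(I1) = dist(I0) + 3 = 3 + 3 = 6
dist(I2) = dist(I0) + 1 = 3 + 1 = 4
Critical path = max dist = 6

6


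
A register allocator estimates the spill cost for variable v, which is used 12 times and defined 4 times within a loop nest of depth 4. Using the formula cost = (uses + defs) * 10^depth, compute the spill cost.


uses + defs = 12 + 4 = 16
10^4 = 10000
Spill cost = 16 * 10000 = 160000

160000


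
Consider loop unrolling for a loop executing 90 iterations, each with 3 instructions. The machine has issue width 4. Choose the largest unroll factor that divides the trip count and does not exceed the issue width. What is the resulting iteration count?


Largest divisor of 90 <= 4 is 3
New iterations = 90 / 3 = 30

30


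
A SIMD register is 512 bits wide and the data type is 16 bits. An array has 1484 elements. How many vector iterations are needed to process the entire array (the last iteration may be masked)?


Width = 512 / 16 = 32 elements per vector op
Iterations = ceil(1484 / 32) = 47

47


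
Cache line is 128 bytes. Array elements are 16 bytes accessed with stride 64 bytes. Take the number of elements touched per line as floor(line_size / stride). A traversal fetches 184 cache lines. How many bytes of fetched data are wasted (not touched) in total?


Elements per line = floor(128 / 64) = 2
Bytes used per line = 2 * 16 = 32
Wasted per line = 128 - 32 = 96
Total wasted = 96 * 184 = 17664

17664


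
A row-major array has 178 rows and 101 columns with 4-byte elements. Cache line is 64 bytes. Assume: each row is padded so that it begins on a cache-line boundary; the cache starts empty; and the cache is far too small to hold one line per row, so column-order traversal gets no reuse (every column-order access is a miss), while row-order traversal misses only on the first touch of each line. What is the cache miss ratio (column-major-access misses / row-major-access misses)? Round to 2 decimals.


Each row occupies 101 * 4 = 404 bytes and starts on a line boundary, so it spans ceil(404 / 64) = 7 cache lines.
Row-major traversal misses (one per line touched): 178 * ceil(101 * 4 / 64) = 1246
Column-major traversal misses (no reuse, every access misses): 178 * 101 = 17978
Ratio = 17978 / 1246 = 14.43

14.43


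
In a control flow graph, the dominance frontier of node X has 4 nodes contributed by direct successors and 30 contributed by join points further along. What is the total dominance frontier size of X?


DF(X) = direct successor contributions + join point contributions
= 4 + 30 = 34

34


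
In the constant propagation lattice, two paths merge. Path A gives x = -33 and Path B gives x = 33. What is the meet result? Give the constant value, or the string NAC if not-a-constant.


Meet operation: if both paths give the same constant, result is that constant; if they differ, result is NAC (not-a-constant).
Path A: -33, Path B: 33 -> differ
Result: not-a-constant -> NAC

NAC


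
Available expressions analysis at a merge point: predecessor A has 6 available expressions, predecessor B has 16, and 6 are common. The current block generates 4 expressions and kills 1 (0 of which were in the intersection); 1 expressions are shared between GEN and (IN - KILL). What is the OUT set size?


IN = intersection of predecessors = 6
IN - KILL = 6 - 0 = 6
|OUT| = |GEN| + |IN - KILL| - |GEN ∩ (IN - KILL)| = 4 + 6 - 1 = 9

9


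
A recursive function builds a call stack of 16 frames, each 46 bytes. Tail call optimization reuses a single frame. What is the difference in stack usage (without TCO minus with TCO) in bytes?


Without TCO: 16 * 46 = 736 bytes
With TCO: reuse 1 frame = 46 bytes
Savings = 736 - 46 = 690

690


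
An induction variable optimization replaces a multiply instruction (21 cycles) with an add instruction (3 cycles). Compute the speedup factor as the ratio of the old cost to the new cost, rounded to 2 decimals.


Ratio = mult_cost / add_cost = 21 / 3 = 7.0

7.0


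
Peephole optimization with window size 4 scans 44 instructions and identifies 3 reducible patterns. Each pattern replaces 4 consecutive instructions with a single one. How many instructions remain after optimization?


Each match removes 3 instructions.
Total removed = 3 * 3 = 9
Remaining = 44 - 9 = 35

35


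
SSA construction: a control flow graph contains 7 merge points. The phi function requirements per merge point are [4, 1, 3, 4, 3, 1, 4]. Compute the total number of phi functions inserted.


Total phi functions = sum of phi functions at each join node
= 4 + 1 + 3 + 4 + 3 + 1 + 4 = 20

20


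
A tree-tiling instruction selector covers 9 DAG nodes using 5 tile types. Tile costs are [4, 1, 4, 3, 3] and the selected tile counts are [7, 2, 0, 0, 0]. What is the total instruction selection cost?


Total cost = sum(count_i * cost_i)
= 7*4 + 2*1 + 0*4 + 0*3 + 0*3
= 30

30


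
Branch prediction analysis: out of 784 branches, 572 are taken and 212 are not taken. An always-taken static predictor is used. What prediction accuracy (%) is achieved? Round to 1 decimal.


Predictor: always-taken
Correct predictions = 572
Accuracy = 572 / 784 * 100 = 73.0%

73.0


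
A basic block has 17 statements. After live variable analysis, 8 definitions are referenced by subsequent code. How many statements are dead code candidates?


Dead code = total statements - live definitions
= 17 - 8 = 9

9


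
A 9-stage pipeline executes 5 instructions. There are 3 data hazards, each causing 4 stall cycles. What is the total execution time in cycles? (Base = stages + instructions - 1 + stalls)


Base cycles = 9 + 5 - 1 = 13
Total stalls = 3 * 4 = 12
Total = 13 + 12 = 25

25


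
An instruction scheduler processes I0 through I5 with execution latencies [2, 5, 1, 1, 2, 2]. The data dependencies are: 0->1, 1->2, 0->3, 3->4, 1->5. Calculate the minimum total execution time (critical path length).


Compute longest path through dependency graph: dist(Ik) = max over predecessors of dist + latency(Ik).
dist(I0) = latency 2 = 2
dist(I1) = dist(I0) + 5 = 2 + 5 = 7
dist(I2) = dist(I1) + 1 = 7 + 1 = 8
dist(I3) = dist(I0) + 1 = 2 + 1 = 3
dist(I4) = dist(I3) + 2 = 3 + 2 = 5
dist(I5) = dist(I1) + 2 = 7 + 2 = 9
Critical path = max dist = 9

9


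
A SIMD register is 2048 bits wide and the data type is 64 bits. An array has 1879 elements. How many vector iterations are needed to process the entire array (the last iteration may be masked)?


Width = 2048 / 64 = 32 elements per vector op
Iterations = ceil(1879 / 32) = 59

59


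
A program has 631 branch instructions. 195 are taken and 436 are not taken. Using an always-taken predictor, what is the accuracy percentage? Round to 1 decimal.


Predictor: always-taken
Correct predictions = 195
Accuracy = 195 / 631 * 100 = 30.9%

30.9


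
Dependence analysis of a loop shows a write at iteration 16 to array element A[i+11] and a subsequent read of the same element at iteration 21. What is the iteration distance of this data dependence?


Distance = read iteration - write iteration
= 21 - 16 = 5

5


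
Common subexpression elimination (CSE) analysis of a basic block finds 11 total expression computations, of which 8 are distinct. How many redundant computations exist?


CSE count = total expressions - unique expressions
= 11 - 8 = 3

3


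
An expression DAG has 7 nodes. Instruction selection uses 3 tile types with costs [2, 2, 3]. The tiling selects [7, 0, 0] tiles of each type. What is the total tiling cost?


Total cost = sum(count_i * cost_i)
= 7*2 + 0*2 + 0*3
= 14

14


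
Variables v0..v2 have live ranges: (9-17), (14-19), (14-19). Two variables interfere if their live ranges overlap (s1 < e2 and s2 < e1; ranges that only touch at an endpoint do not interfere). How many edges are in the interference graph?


Check all pairs for overlapping intervals.
Two intervals (s1,e1) and (s2,e2) overlap if s1 < e2 and s2 < e1.
v0 (9-17) vs v1..v2: overlaps v1, v2 -> 2
v1 (14-19) vs v2: overlaps v2 -> 1
Total overlapping pairs = 2 + 1 = 3

3


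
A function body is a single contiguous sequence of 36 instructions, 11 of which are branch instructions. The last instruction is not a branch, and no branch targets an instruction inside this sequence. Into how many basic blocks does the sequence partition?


With no in-sequence branch targets, the leaders are the first instruction plus the instruction after each branch.
Number of basic blocks = branches + 1
= 11 + 1 = 12

12


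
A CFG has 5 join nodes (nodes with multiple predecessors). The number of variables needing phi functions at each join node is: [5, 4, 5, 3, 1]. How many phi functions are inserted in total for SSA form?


Total phi functions = sum of phi functions at each join node
= 5 + 4 + 5 + 3 + 1 = 18

18


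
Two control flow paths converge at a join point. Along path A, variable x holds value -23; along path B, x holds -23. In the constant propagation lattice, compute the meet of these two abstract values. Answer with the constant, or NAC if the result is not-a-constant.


Meet operation: if both paths give the same constant, result is that constant; if they differ, result is NAC (not-a-constant).
Path A: -23, Path B: -23 -> equal
Result: constant -> -23

-23


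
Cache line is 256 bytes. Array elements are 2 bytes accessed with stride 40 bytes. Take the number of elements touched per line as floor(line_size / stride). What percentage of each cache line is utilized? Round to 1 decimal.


Elements per cache line = floor(256 / 40) = 6
Bytes used = 6 * 2 = 12
Utilization = 12 / 256 * 100 = 4.7%

4.7


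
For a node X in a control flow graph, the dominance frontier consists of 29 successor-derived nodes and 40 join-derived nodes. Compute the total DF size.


DF(X) = direct successor contributions + join point contributions
= 29 + 40 = 69

69


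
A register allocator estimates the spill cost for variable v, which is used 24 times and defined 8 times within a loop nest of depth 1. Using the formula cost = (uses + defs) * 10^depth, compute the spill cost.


uses + defs = 24 + 8 = 32
10^1 = 10
Spill cost = 32 * 10 = 320

320


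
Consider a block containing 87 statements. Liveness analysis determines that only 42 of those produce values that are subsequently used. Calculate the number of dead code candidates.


Dead code = total statements - live definitions
= 87 - 42 = 45

45


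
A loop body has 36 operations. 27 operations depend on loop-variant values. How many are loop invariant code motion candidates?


Invariant candidates = total - loop-dependent
= 36 - 27 = 9

9


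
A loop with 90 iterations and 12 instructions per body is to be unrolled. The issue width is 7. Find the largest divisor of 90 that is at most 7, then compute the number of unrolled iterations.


Largest divisor of 90 <= 7 is 6
New iterations = 90 / 6 = 15

15


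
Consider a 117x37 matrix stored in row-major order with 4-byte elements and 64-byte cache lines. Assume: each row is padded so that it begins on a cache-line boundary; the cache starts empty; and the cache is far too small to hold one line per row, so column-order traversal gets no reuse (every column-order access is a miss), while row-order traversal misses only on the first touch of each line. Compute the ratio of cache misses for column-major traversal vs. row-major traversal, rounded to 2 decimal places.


Each row occupies 37 * 4 = 148 bytes and starts on a line boundary, so it spans ceil(148 / 64) = 3 cache lines.
Row-major traversal misses (one per line touched): 117 * ceil(37 * 4 / 64) = 351
Column-major traversal misses (no reuse, every access misses): 117 * 37 = 4329
Ratio = 4329 / 351 = 12.33

12.33


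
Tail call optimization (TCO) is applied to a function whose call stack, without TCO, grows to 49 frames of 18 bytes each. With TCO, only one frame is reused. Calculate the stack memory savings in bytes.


Without TCO: 49 * 18 = 882 bytes
With TCO: reuse 1 frame = 18 bytes
Savings = 882 - 18 = 864

864


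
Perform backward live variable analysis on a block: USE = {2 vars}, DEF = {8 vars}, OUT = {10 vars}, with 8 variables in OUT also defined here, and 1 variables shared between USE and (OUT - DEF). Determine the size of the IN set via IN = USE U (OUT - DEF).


OUT - DEF: 10 - 8 = 2
|IN| = |USE| + |OUT - DEF| - |USE ∩ (OUT - DEF)| = 2 + 2 - 1 = 3

3


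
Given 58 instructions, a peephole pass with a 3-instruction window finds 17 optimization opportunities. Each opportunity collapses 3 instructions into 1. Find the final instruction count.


Each match removes 2 instructions.
Total removed = 17 * 2 = 34
Remaining = 58 - 34 = 24

24


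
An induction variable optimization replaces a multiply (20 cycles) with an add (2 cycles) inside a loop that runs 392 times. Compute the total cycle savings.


Per-iteration saving = 20 - 2 = 18
Total saved = 392 * 18 = 7056

7056


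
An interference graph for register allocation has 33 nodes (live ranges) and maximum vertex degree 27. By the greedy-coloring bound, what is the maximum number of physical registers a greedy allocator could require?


Greedy coloring never needs more than (max_degree + 1) colors: when coloring a vertex, at most max_degree neighbors are already colored.
Upper bound = 27 + 1 = 28

28


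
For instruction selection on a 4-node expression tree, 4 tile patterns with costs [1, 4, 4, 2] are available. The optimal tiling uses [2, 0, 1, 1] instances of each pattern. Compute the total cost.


Total cost = sum(count_i * cost_i)
= 2*1 + 0*4 + 1*4 + 1*2
= 8

8


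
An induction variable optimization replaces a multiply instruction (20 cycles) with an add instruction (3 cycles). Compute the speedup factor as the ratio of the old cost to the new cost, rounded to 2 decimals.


Ratio = mult_cost / add_cost = 20 / 3 = 6.67

6.67


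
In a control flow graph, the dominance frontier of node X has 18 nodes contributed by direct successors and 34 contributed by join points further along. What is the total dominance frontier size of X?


DF(X) = direct successor contributions + join point contributions
= 18 + 34 = 52

52


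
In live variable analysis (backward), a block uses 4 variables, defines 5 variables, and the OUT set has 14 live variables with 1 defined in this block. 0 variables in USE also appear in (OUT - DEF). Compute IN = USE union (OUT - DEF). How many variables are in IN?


OUT - DEF: 14 - 1 = 13
|IN| = |USE| + |OUT - DEF| - |USE ∩ (OUT - DEF)| = 4 + 13 - 0 = 17

17


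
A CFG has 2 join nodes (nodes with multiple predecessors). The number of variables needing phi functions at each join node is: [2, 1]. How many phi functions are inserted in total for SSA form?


Total phi functions = sum of phi functions at each join node
= 2 + 1 = 3

3


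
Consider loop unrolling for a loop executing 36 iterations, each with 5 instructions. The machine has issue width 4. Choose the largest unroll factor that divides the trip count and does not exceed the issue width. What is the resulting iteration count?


Largest divisor of 36 <= 4 is 4
New iterations = 36 / 4 = 9

9


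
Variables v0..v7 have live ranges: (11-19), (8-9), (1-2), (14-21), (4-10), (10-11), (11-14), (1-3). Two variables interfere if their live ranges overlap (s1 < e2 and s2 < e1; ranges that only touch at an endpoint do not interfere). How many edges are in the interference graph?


Check all pairs for overlapping intervals.
Two intervals (s1,e1) and (s2,e2) overlap if s1 < e2 and s2 < e1.
v0 (11-19) vs v1..v7: overlaps v3, v6 -> 2
v1 (8-9) vs v2..v7: overlaps v4 -> 1
v2 (1-2) vs v3..v7: overlaps v7 -> 1
v3 (14-21) vs v4..v7: overlaps none -> 0
v4 (4-10) vs v5..v7: overlaps none -> 0
v5 (10-11) vs v6..v7: overlaps none -> 0
v6 (11-14) vs v7: overlaps none -> 0
Total overlapping pairs = 2 + 1 + 1 + 0 + 0 + 0 + 0 = 4

4


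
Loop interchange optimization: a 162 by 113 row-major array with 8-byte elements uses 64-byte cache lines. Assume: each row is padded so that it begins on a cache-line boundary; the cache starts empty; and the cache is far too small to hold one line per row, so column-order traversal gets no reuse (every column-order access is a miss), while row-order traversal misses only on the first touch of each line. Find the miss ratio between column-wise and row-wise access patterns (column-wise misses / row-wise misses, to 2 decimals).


Each row occupies 113 * 8 = 904 bytes and starts on a line boundary, so it spans ceil(904 / 64) = 15 cache lines.
Row-major traversal misses (one per line touched): 162 * ceil(113 * 8 / 64) = 2430
Column-major traversal misses (no reuse, every access misses): 162 * 113 = 18306
Ratio = 18306 / 2430 = 7.53

7.53


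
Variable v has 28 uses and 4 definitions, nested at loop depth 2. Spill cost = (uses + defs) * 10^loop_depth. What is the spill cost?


uses + defs = 28 + 4 = 32
10^2 = 100
Spill cost = 32 * 100 = 3200

3200


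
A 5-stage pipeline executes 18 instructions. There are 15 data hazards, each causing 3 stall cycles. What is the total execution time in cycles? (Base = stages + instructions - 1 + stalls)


Base cycles = 5 + 18 - 1 = 22
Total stalls = 15 * 3 = 45
Total = 22 + 45 = 67

67


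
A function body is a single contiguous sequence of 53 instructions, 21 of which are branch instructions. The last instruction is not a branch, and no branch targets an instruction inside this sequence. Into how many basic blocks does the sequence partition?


With no in-sequence branch targets, the leaders are the first instruction plus the instruction after each branch.
Number of basic blocks = branches + 1
= 21 + 1 = 22

22


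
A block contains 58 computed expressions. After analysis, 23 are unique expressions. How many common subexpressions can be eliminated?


CSE count = total expressions - unique expressions
= 58 - 23 = 35

35


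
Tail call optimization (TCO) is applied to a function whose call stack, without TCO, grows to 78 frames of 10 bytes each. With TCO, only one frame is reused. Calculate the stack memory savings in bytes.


Without TCO: 78 * 10 = 780 bytes
With TCO: reuse 1 frame = 10 bytes
Savings = 780 - 10 = 770

770


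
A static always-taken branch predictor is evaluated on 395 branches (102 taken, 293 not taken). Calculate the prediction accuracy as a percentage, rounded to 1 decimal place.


Predictor: always-taken
Correct predictions = 102
Accuracy = 102 / 395 * 100 = 25.8%

25.8


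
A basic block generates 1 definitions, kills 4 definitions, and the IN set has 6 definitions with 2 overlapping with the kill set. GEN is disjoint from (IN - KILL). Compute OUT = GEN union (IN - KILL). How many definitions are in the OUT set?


IN - KILL: 6 - 2 = 4 surviving definitions
OUT = GEN + surviving = 1 + 4 = 5

5


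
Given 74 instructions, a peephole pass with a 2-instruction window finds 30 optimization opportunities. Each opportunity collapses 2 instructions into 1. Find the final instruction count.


Each match removes 1 instructions.
Total removed = 30 * 1 = 30
Remaining = 74 - 30 = 44

44


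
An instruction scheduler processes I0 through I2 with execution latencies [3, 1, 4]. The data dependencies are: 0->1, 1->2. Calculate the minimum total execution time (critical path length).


Compute longest path through dependency graph: dist(Ik) = max over predecessors of dist + latency(Ik).
dist(I0) = latency 3 = 3
dist(I1) = dist(I0) + 1 = 3 + 1 = 4
dist(I2) = dist(I1) + 4 = 4 + 4 = 8
Critical path = max dist = 8

8


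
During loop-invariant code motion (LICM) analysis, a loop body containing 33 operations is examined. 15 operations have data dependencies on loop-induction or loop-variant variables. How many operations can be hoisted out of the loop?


Invariant candidates = total - loop-dependent
= 33 - 15 = 18

18


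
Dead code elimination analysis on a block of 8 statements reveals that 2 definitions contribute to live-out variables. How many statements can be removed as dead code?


Dead code = total statements - live definitions
= 8 - 2 = 6

6


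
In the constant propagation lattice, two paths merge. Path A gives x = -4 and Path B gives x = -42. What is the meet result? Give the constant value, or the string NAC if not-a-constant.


Meet operation: if both paths give the same constant, result is that constant; if they differ, result is NAC (not-a-constant).
Path A: -4, Path B: -42 -> differ
Result: not-a-constant -> NAC

NAC


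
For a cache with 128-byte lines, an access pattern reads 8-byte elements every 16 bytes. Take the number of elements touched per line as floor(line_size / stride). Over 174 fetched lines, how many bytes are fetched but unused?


Elements per line = floor(128 / 16) = 8
Bytes used per line = 8 * 8 = 64
Wasted per line = 128 - 64 = 64
Total wasted = 64 * 174 = 11136

11136


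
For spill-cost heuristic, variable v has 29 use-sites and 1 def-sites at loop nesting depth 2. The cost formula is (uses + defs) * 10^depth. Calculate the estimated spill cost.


uses + defs = 29 + 1 = 30
10^2 = 100
Spill cost = 30 * 100 = 3000

3000


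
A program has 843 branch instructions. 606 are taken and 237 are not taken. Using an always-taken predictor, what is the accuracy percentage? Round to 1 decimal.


Predictor: always-taken
Correct predictions = 606
Accuracy = 606 / 843 * 100 = 71.9%

71.9


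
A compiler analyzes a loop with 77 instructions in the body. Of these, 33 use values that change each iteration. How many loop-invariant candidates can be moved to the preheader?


Invariant candidates = total - loop-dependent
= 77 - 33 = 44

44


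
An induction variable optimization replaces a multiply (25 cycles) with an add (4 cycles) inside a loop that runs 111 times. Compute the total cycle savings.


Per-iteration saving = 25 - 4 = 21
Total saved = 111 * 21 = 2331

2331


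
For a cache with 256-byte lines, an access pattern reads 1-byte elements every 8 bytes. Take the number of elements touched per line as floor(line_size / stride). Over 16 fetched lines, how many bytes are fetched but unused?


Elements per line = floor(256 / 8) = 32
Bytes used per line = 32 * 1 = 32
Wasted per line = 256 - 32 = 224
Total wasted = 224 * 16 = 3584

3584


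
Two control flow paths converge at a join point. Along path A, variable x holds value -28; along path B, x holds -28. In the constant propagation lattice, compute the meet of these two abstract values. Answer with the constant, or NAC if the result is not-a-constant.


Meet operation: if both paths give the same constant, result is that constant; if they differ, result is NAC (not-a-constant).
Path A: -28, Path B: -28 -> equal
Result: constant -> -28

-28


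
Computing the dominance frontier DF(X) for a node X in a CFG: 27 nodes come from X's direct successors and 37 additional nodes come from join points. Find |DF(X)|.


DF(X) = direct successor contributions + join point contributions
= 27 + 37 = 64

64


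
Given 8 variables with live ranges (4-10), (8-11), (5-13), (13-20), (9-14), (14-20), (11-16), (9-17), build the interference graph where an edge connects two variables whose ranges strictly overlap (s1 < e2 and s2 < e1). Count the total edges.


Check all pairs for overlapping intervals.
Two intervals (s1,e1) and (s2,e2) overlap if s1 < e2 and s2 < e1.
v0 (4-10) vs v1..v7: overlaps v1, v2, v4, v7 -> 4
v1 (8-11) vs v2..v7: overlaps v2, v4, v7 -> 3
v2 (5-13) vs v3..v7: overlaps v4, v6, v7 -> 3
v3 (13-20) vs v4..v7: overlaps v4, v5, v6, v7 -> 4
v4 (9-14) vs v5..v7: overlaps v6, v7 -> 2
v5 (14-20) vs v6..v7: overlaps v6, v7 -> 2
v6 (11-16) vs v7: overlaps v7 -> 1
Total overlapping pairs = 4 + 3 + 3 + 4 + 2 + 2 + 1 = 19

19


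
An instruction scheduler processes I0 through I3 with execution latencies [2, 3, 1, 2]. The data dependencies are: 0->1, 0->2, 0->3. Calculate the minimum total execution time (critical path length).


Compute longest path through dependency graph: dist(Ik) = max over predecessors of dist + latency(Ik).
dist(I0) = latency 2 = 2
dist(I1) = dist(I0) + 3 = 2 + 3 = 5
dist(I2) = dist(I0) + 1 = 2 + 1 = 3
dist(I3) = dist(I0) + 2 = 2 + 2 = 4
Critical path = max dist = 5

5


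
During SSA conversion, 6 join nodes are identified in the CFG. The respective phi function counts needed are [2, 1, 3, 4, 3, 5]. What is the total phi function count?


Total phi functions = sum of phi functions at each join node
= 2 + 1 + 3 + 4 + 3 + 5 = 18

18


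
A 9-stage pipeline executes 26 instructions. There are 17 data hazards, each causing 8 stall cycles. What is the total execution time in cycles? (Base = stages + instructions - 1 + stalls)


Base cycles = 9 + 26 - 1 = 34
Total stalls = 17 * 8 = 136
Total = 34 + 136 = 170

170
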